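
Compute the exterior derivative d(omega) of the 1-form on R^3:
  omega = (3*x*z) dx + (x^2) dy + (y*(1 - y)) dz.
d(omega) = (2*x) dx ∧ dy + (-3*x) dx ∧ dz + (1 - 2*y) dy ∧ dz

For a 1-form omega = sum_i f_i dx_i, the exterior derivative is
  d(omega) = sum_{i < j} (∂f_j/∂x_i - ∂f_i/∂x_j) dx_i ∧ dx_j.
  coefficient of dx ∧ dy: ∂f_2/∂x - ∂f_1/∂y = ∂(x^2)/∂x - ∂(3*x*z)/∂y = 2*x
  coefficient of dx ∧ dz: ∂f_3/∂x - ∂f_1/∂z = ∂(y*(1 - y))/∂x - ∂(3*x*z)/∂z = -3*x
  coefficient of dy ∧ dz: ∂f_3/∂y - ∂f_2/∂z = ∂(y*(1 - y))/∂y - ∂(x^2)/∂z = 1 - 2*y
Assembling: d(omega) = (2*x) dx ∧ dy + (-3*x) dx ∧ dz + (1 - 2*y) dy ∧ dz.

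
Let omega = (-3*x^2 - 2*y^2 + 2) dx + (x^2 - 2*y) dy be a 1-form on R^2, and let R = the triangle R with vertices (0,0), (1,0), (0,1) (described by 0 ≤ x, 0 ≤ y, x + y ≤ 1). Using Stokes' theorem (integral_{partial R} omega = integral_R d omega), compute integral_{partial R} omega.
integral_(partial R) omega = 1

Stokes: integral_partial_R omega = integral_R d omega with d omega = (∂Q/∂x - ∂P/∂y) dx ∧ dy.
  ∂Q/∂x = 2*x
  ∂P/∂y = -4*y
  integrand = ∂Q/∂x - ∂P/∂y = 2*x + 4*y.
Integrating over R: integral_0^1 integral_0^{1-x} (2*x + 4*y) dy dx = 1.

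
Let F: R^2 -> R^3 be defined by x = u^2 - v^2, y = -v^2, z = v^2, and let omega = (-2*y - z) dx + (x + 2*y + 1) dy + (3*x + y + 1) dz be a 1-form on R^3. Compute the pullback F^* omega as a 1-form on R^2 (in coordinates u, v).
F^* omega = (2*u*v^2) du + (4*v*(u^2 - v^2)) dv

Using F^*(f dg) = (f ∘ F) d(g ∘ F), substitute each coordinate x_i by F_i(u, v) in f_i, and replace dx_i by d F_i = (∂F_i/∂u) du + (∂F_i/∂v) dv.
  For the x component: f_1(F) = v^2; d F_1 = (2*u) du + (-2*v) dv
  For the y component: f_2(F) = u^2 - 3*v^2 + 1; d F_2 = (0) du + (-2*v) dv
  For the z component: f_3(F) = 3*u^2 - 4*v^2 + 1; d F_3 = (0) du + (2*v) dv
Combining and collecting du, dv coefficients:
  coeff of du: 2*u*v^2
  coeff of dv: 4*v*(u^2 - v^2)
F^* omega = (2*u*v^2) du + (4*v*(u^2 - v^2)) dv.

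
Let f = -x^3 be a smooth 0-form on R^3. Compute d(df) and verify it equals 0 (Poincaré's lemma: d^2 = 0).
d(df) = 0

Step 1: df = sum_i (∂f/∂x_i) dx_i = (-3*x^2) dx + (0) dy + (0) dz.
Step 2: Apply d again. Using the 1-form formula, the coefficient of dx ∧ dy in d(df) is ∂^2 f/∂x ∂y - ∂^2 f/∂y ∂x = (0) - (0) = 0 (equality of mixed partials for smooth f).
Similarly for dx ∧ dz and dy ∧ dz — all coefficients vanish. So d(df) = 0.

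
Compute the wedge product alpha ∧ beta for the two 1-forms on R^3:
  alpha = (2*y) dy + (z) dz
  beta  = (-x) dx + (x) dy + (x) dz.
alpha ∧ beta = (2*x*y) dx ∧ dy + (x*(2*y - z)) dy ∧ dz + (x*z) dx ∧ dz

Distribute the wedge, using dx_i ∧ dx_j = -dx_j ∧ dx_i and dx_i ∧ dx_i = 0. For each pair (i, j) with i < j, the coefficient of dx_i ∧ dx_j in alpha ∧ beta is (alpha_i * beta_j - alpha_j * beta_i). Collecting: alpha ∧ beta = (2*x*y) dx ∧ dy + (x*(2*y - z)) dy ∧ dz + (x*z) dx ∧ dz.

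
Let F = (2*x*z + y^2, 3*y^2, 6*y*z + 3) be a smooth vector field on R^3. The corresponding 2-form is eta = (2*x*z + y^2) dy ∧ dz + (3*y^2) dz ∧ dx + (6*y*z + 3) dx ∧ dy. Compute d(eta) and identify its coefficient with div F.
d(eta) = (12*y + 2*z) dx ∧ dy ∧ dz; div F = 12*y + 2*z

For a 2-form in R^3 of the form above, applying d gives a 3-form with coefficient ∂P/∂x + ∂Q/∂y + ∂R/∂z:
  ∂P/∂x = 2*z
  ∂Q/∂y = 6*y
  ∂R/∂z = 6*y
Sum = 12*y + 2*z, which is exactly div F.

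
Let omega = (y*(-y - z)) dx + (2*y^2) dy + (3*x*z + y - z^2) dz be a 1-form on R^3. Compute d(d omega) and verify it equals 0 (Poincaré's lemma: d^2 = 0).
d(d omega) = 0

Step 1: d omega = sum_{i<j} (∂f_j/∂x_i - ∂f_i/∂x_j) dx_i ∧ dx_j:
  coeff of dx ∧ dy: 2*y + z
  coeff of dx ∧ dz: y + 3*z
  coeff of dy ∧ dz: 1
Step 2: Apply d again to each 2-form coefficient. The only possible 3-form in R^3 is dx ∧ dy ∧ dz, with coefficient
  ∂(coeff of dy∧dz)/∂x - ∂(coeff of dx∧dz)/∂y + ∂(coeff of dx∧dy)/∂z
  = ∂/∂x (1) - ∂/∂y (y + 3*z) + ∂/∂z (2*y + z).
Each of these terms simplifies to sums of mixed partials that cancel in pairs. The result is 0 (by equality of mixed partials for smooth functions — Schwarz / Clairaut).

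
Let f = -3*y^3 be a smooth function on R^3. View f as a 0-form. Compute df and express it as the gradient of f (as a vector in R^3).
df = (0) dx + (-9*y^2) dy + (0) dz; grad f = (0, -9*y^2, 0)

For a 0-form f, d f = (∂f/∂x) dx + (∂f/∂y) dy + (∂f/∂z) dz. The components of the vector representation are exactly the entries of grad f in Cartesian coordinates:
  ∂f/∂x = 0
  ∂f/∂y = -9*y^2
  ∂f/∂z = 0.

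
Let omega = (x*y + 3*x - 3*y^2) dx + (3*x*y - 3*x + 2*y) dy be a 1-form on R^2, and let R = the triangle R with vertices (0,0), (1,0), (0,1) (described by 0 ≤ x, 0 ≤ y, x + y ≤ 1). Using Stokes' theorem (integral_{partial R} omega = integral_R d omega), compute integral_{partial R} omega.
integral_(partial R) omega = -1/6

Stokes: integral_partial_R omega = integral_R d omega with d omega = (∂Q/∂x - ∂P/∂y) dx ∧ dy.
  ∂Q/∂x = 3*y - 3
  ∂P/∂y = x - 6*y
  integrand = ∂Q/∂x - ∂P/∂y = -x + 9*y - 3.
Integrating over R: integral_0^1 integral_0^{1-x} (-x + 9*y - 3) dy dx = -1/6.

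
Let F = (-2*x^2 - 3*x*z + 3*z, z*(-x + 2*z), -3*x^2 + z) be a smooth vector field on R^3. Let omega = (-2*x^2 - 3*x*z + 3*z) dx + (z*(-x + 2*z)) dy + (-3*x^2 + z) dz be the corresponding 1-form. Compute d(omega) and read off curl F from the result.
d(omega) = (x - 4*z) dy ∧ dz + (3*x + 3) dz ∧ dx + (-z) dx ∧ dy; curl F = (x - 4*z, 3*x + 3, -z)

d omega = sum_{i<j} (∂f_j/∂x_i - ∂f_i/∂x_j) dx_i ∧ dx_j. Under the identification (dy ∧ dz, dz ∧ dx, dx ∧ dy) ↔ (e_x, e_y, e_z), the coefficients are exactly the components of curl F. Compute:
  ∂R/∂y - ∂Q/∂z = (0) - (-x + 4*z) = x - 4*z
  ∂P/∂z - ∂R/∂x = (3 - 3*x) - (-6*x) = 3*x + 3
  ∂Q/∂x - ∂P/∂y = (-z) - (0) = -z.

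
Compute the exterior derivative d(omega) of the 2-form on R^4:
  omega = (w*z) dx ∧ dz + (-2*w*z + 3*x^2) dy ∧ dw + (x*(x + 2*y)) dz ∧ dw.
d(omega) = (2*x + 2*y + z) dx ∧ dz ∧ dw + (6*x) dx ∧ dy ∧ dw + (2*w + 2*x) dy ∧ dz ∧ dw

For a 2-form omega = sum_{i<j} g_{ij} dx_i ∧ dx_j, the exterior derivative is
  d(omega) = sum_{i<j} d(g_{ij}) ∧ dx_i ∧ dx_j = sum_{i<j, k} (∂g_{ij}/∂x_k) dx_k ∧ dx_i ∧ dx_j.
Expand each term, using dx_k ∧ dx_i ∧ dx_j = sgn(permutation) dx_{(a)} ∧ dx_{(b)} ∧ dx_{(c)} with (a < b < c) sorted:
  d(w*z) includes (∂/∂w)(w*z) dw = (z) dw, which multiplied by dx ∧ dz gives (z) dx ∧ dz ∧ dw
  d(-2*w*z + 3*x^2) includes (∂/∂x)(-2*w*z + 3*x^2) dx = (6*x) dx, which multiplied by dy ∧ dw gives (6*x) dx ∧ dy ∧ dw
  d(-2*w*z + 3*x^2) includes (∂/∂z)(-2*w*z + 3*x^2) dz = (-2*w) dz, which multiplied by dy ∧ dw gives (2*w) dy ∧ dz ∧ dw
  d(x*(x + 2*y)) includes (∂/∂x)(x*(x + 2*y)) dx = (2*x + 2*y) dx, which multiplied by dz ∧ dw gives (2*x + 2*y) dx ∧ dz ∧ dw
  d(x*(x + 2*y)) includes (∂/∂y)(x*(x + 2*y)) dy = (2*x) dy, which multiplied by dz ∧ dw gives (2*x) dy ∧ dz ∧ dw
Collecting like 3-forms: d(omega) = (2*x + 2*y + z) dx ∧ dz ∧ dw + (6*x) dx ∧ dy ∧ dw + (2*w + 2*x) dy ∧ dz ∧ dw.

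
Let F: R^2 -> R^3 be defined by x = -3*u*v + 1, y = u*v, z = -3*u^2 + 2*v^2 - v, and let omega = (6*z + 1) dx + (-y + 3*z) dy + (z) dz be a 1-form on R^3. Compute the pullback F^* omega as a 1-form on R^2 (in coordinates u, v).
F^* omega = (18*u^3 + 45*u^2*v - 13*u*v^2 + 6*u*v - 30*v^3 + 15*v^2 - 3*v) du + (45*u^3 - 13*u^2*v + 3*u^2 - 30*u*v^2 + 15*u*v - 3*u + 8*v^3 - 6*v^2 + v) dv

Using F^*(f dg) = (f ∘ F) d(g ∘ F), substitute each coordinate x_i by F_i(u, v) in f_i, and replace dx_i by d F_i = (∂F_i/∂u) du + (∂F_i/∂v) dv.
  For the x component: f_1(F) = -18*u^2 + 12*v^2 - 6*v + 1; d F_1 = (-3*v) du + (-3*u) dv
  For the y component: f_2(F) = -9*u^2 - u*v + 6*v^2 - 3*v; d F_2 = (v) du + (u) dv
  For the z component: f_3(F) = -3*u^2 + 2*v^2 - v; d F_3 = (-6*u) du + (4*v - 1) dv
Combining and collecting du, dv coefficients:
  coeff of du: 18*u^3 + 45*u^2*v - 13*u*v^2 + 6*u*v - 30*v^3 + 15*v^2 - 3*v
  coeff of dv: 45*u^3 - 13*u^2*v + 3*u^2 - 30*u*v^2 + 15*u*v - 3*u + 8*v^3 - 6*v^2 + v
F^* omega = (18*u^3 + 45*u^2*v - 13*u*v^2 + 6*u*v - 30*v^3 + 15*v^2 - 3*v) du + (45*u^3 - 13*u^2*v + 3*u^2 - 30*u*v^2 + 15*u*v - 3*u + 8*v^3 - 6*v^2 + v) dv.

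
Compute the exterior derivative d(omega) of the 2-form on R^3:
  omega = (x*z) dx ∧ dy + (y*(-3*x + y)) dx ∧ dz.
d(omega) = (4*x - 2*y) dx ∧ dy ∧ dz

For a 2-form omega = sum_{i<j} g_{ij} dx_i ∧ dx_j, the exterior derivative is
  d(omega) = sum_{i<j} d(g_{ij}) ∧ dx_i ∧ dx_j = sum_{i<j, k} (∂g_{ij}/∂x_k) dx_k ∧ dx_i ∧ dx_j.
Expand each term, using dx_k ∧ dx_i ∧ dx_j = sgn(permutation) dx_{(a)} ∧ dx_{(b)} ∧ dx_{(c)} with (a < b < c) sorted:
  d(x*z) includes (∂/∂z)(x*z) dz = (x) dz, which multiplied by dx ∧ dy gives (x) dx ∧ dy ∧ dz
  d(y*(-3*x + y)) includes (∂/∂y)(y*(-3*x + y)) dy = (-3*x + 2*y) dy, which multiplied by dx ∧ dz gives (3*x - 2*y) dx ∧ dy ∧ dz
Collecting like 3-forms: d(omega) = (4*x - 2*y) dx ∧ dy ∧ dz.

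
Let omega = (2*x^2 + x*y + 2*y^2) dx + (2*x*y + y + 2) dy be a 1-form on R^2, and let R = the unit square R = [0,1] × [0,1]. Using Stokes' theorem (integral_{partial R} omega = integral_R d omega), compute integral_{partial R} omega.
integral_(partial R) omega = -3/2

Stokes: integral_partial_R omega = integral_R d omega with d omega = (∂Q/∂x - ∂P/∂y) dx ∧ dy.
  ∂Q/∂x = 2*y
  ∂P/∂y = x + 4*y
  integrand = ∂Q/∂x - ∂P/∂y = -x - 2*y.
Integrating over R: integral_0^1 integral_0^1 (-x - 2*y) dx dy = -3/2.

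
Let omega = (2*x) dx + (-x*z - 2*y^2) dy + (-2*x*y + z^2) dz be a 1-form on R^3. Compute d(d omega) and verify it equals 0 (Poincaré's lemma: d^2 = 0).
d(d omega) = 0

Step 1: d omega = sum_{i<j} (∂f_j/∂x_i - ∂f_i/∂x_j) dx_i ∧ dx_j:
  coeff of dx ∧ dy: -z
  coeff of dx ∧ dz: -2*y
  coeff of dy ∧ dz: -x
Step 2: Apply d again to each 2-form coefficient. The only possible 3-form in R^3 is dx ∧ dy ∧ dz, with coefficient
  ∂(coeff of dy∧dz)/∂x - ∂(coeff of dx∧dz)/∂y + ∂(coeff of dx∧dy)/∂z
  = ∂/∂x (-x) - ∂/∂y (-2*y) + ∂/∂z (-z).
Each of these terms simplifies to sums of mixed partials that cancel in pairs. The result is 0 (by equality of mixed partials for smooth functions — Schwarz / Clairaut).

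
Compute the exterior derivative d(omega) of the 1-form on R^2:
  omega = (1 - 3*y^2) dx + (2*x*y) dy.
d(omega) = (8*y) dx ∧ dy

For a 1-form omega = sum_i f_i dx_i, the exterior derivative is
  d(omega) = sum_{i < j} (∂f_j/∂x_i - ∂f_i/∂x_j) dx_i ∧ dx_j.
  coefficient of dx ∧ dy: ∂f_2/∂x - ∂f_1/∂y = ∂(2*x*y)/∂x - ∂(1 - 3*y^2)/∂y = 8*y
Assembling: d(omega) = (8*y) dx ∧ dy.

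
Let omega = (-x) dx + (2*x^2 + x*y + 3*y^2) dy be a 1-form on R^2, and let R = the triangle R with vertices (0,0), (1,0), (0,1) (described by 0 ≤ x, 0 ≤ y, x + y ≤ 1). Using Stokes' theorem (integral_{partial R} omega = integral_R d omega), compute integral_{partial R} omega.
integral_(partial R) omega = 5/6

Stokes: integral_partial_R omega = integral_R d omega with d omega = (∂Q/∂x - ∂P/∂y) dx ∧ dy.
  ∂Q/∂x = 4*x + y
  ∂P/∂y = 0
  integrand = ∂Q/∂x - ∂P/∂y = 4*x + y.
Integrating over R: integral_0^1 integral_0^{1-x} (4*x + y) dy dx = 5/6.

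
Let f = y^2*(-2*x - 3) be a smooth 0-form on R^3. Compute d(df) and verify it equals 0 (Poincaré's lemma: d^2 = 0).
d(df) = 0

Step 1: df = sum_i (∂f/∂x_i) dx_i = (-2*y^2) dx + (2*y*(-2*x - 3)) dy + (0) dz.
Step 2: Apply d again. Using the 1-form formula, the coefficient of dx ∧ dy in d(df) is ∂^2 f/∂x ∂y - ∂^2 f/∂y ∂x = (-4*y) - (-4*y) = 0 (equality of mixed partials for smooth f).
Similarly for dx ∧ dz and dy ∧ dz — all coefficients vanish. So d(df) = 0.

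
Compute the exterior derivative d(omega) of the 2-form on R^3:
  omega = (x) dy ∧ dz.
d(omega) = (1) dx ∧ dy ∧ dz

For a 2-form omega = sum_{i<j} g_{ij} dx_i ∧ dx_j, the exterior derivative is
  d(omega) = sum_{i<j} d(g_{ij}) ∧ dx_i ∧ dx_j = sum_{i<j, k} (∂g_{ij}/∂x_k) dx_k ∧ dx_i ∧ dx_j.
Expand each term, using dx_k ∧ dx_i ∧ dx_j = sgn(permutation) dx_{(a)} ∧ dx_{(b)} ∧ dx_{(c)} with (a < b < c) sorted:
  d(x) includes (∂/∂x)(x) dx = (1) dx, which multiplied by dy ∧ dz gives (1) dx ∧ dy ∧ dz
Collecting like 3-forms: d(omega) = (1) dx ∧ dy ∧ dz.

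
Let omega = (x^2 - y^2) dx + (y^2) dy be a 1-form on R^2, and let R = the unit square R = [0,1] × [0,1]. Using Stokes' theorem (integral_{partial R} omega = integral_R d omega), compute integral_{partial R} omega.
integral_(partial R) omega = 1

Stokes: integral_partial_R omega = integral_R d omega with d omega = (∂Q/∂x - ∂P/∂y) dx ∧ dy.
  ∂Q/∂x = 0
  ∂P/∂y = -2*y
  integrand = ∂Q/∂x - ∂P/∂y = 2*y.
Integrating over R: integral_0^1 integral_0^1 (2*y) dx dy = 1.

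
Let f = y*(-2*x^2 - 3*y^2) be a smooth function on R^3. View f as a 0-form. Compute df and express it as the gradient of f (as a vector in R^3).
df = (-4*x*y) dx + (-2*x^2 - 9*y^2) dy + (0) dz; grad f = (-4*x*y, -2*x^2 - 9*y^2, 0)

For a 0-form f, d f = (∂f/∂x) dx + (∂f/∂y) dy + (∂f/∂z) dz. The components of the vector representation are exactly the entries of grad f in Cartesian coordinates:
  ∂f/∂x = -4*x*y
  ∂f/∂y = -2*x^2 - 9*y^2
  ∂f/∂z = 0.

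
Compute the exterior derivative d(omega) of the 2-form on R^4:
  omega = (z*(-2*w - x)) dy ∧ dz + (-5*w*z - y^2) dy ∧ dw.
d(omega) = (-z) dx ∧ dy ∧ dz + (5*w - 2*z) dy ∧ dz ∧ dw

For a 2-form omega = sum_{i<j} g_{ij} dx_i ∧ dx_j, the exterior derivative is
  d(omega) = sum_{i<j} d(g_{ij}) ∧ dx_i ∧ dx_j = sum_{i<j, k} (∂g_{ij}/∂x_k) dx_k ∧ dx_i ∧ dx_j.
Expand each term, using dx_k ∧ dx_i ∧ dx_j = sgn(permutation) dx_{(a)} ∧ dx_{(b)} ∧ dx_{(c)} with (a < b < c) sorted:
  d(z*(-2*w - x)) includes (∂/∂x)(z*(-2*w - x)) dx = (-z) dx, which multiplied by dy ∧ dz gives (-z) dx ∧ dy ∧ dz
  d(z*(-2*w - x)) includes (∂/∂w)(z*(-2*w - x)) dw = (-2*z) dw, which multiplied by dy ∧ dz gives (-2*z) dy ∧ dz ∧ dw
  d(-5*w*z - y^2) includes (∂/∂z)(-5*w*z - y^2) dz = (-5*w) dz, which multiplied by dy ∧ dw gives (5*w) dy ∧ dz ∧ dw
Collecting like 3-forms: d(omega) = (-z) dx ∧ dy ∧ dz + (5*w - 2*z) dy ∧ dz ∧ dw.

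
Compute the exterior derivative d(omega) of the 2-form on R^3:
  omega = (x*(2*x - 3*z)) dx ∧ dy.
d(omega) = (-3*x) dx ∧ dy ∧ dz

For a 2-form omega = sum_{i<j} g_{ij} dx_i ∧ dx_j, the exterior derivative is
  d(omega) = sum_{i<j} d(g_{ij}) ∧ dx_i ∧ dx_j = sum_{i<j, k} (∂g_{ij}/∂x_k) dx_k ∧ dx_i ∧ dx_j.
Expand each term, using dx_k ∧ dx_i ∧ dx_j = sgn(permutation) dx_{(a)} ∧ dx_{(b)} ∧ dx_{(c)} with (a < b < c) sorted:
  d(x*(2*x - 3*z)) includes (∂/∂z)(x*(2*x - 3*z)) dz = (-3*x) dz, which multiplied by dx ∧ dy gives (-3*x) dx ∧ dy ∧ dz
Collecting like 3-forms: d(omega) = (-3*x) dx ∧ dy ∧ dz.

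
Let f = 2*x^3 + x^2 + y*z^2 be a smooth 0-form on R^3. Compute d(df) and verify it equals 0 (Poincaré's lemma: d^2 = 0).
d(df) = 0

Step 1: df = sum_i (∂f/∂x_i) dx_i = (2*x*(3*x + 1)) dx + (z^2) dy + (2*y*z) dz.
Step 2: Apply d again. Using the 1-form formula, the coefficient of dx ∧ dy in d(df) is ∂^2 f/∂x ∂y - ∂^2 f/∂y ∂x = (0) - (0) = 0 (equality of mixed partials for smooth f).
Similarly for dx ∧ dz and dy ∧ dz — all coefficients vanish. So d(df) = 0.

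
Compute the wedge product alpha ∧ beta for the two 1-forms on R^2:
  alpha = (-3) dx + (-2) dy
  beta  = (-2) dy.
alpha ∧ beta = (6) dx ∧ dy

Distribute the wedge, using dx_i ∧ dx_j = -dx_j ∧ dx_i and dx_i ∧ dx_i = 0. For each pair (i, j) with i < j, the coefficient of dx_i ∧ dx_j in alpha ∧ beta is (alpha_i * beta_j - alpha_j * beta_i). Collecting: alpha ∧ beta = (6) dx ∧ dy.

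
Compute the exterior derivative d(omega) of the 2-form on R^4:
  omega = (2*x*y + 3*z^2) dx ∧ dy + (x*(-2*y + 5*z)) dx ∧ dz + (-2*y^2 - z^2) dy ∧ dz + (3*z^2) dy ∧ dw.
d(omega) = (2*x + 6*z) dx ∧ dy ∧ dz + (-6*z) dy ∧ dz ∧ dw

For a 2-form omega = sum_{i<j} g_{ij} dx_i ∧ dx_j, the exterior derivative is
  d(omega) = sum_{i<j} d(g_{ij}) ∧ dx_i ∧ dx_j = sum_{i<j, k} (∂g_{ij}/∂x_k) dx_k ∧ dx_i ∧ dx_j.
Expand each term, using dx_k ∧ dx_i ∧ dx_j = sgn(permutation) dx_{(a)} ∧ dx_{(b)} ∧ dx_{(c)} with (a < b < c) sorted:
  d(2*x*y + 3*z^2) includes (∂/∂z)(2*x*y + 3*z^2) dz = (6*z) dz, which multiplied by dx ∧ dy gives (6*z) dx ∧ dy ∧ dz
  d(x*(-2*y + 5*z)) includes (∂/∂y)(x*(-2*y + 5*z)) dy = (-2*x) dy, which multiplied by dx ∧ dz gives (2*x) dx ∧ dy ∧ dz
  d(3*z^2) includes (∂/∂z)(3*z^2) dz = (6*z) dz, which multiplied by dy ∧ dw gives (-6*z) dy ∧ dz ∧ dw
Collecting like 3-forms: d(omega) = (2*x + 6*z) dx ∧ dy ∧ dz + (-6*z) dy ∧ dz ∧ dw.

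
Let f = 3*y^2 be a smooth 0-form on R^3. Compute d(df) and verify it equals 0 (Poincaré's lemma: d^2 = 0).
d(df) = 0

Step 1: df = sum_i (∂f/∂x_i) dx_i = (0) dx + (6*y) dy + (0) dz.
Step 2: Apply d again. Using the 1-form formula, the coefficient of dx ∧ dy in d(df) is ∂^2 f/∂x ∂y - ∂^2 f/∂y ∂x = (0) - (0) = 0 (equality of mixed partials for smooth f).
Similarly for dx ∧ dz and dy ∧ dz — all coefficients vanish. So d(df) = 0.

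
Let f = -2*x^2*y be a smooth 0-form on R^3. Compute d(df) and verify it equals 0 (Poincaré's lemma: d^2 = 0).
d(df) = 0

Step 1: df = sum_i (∂f/∂x_i) dx_i = (-4*x*y) dx + (-2*x^2) dy + (0) dz.
Step 2: Apply d again. Using the 1-form formula, the coefficient of dx ∧ dy in d(df) is ∂^2 f/∂x ∂y - ∂^2 f/∂y ∂x = (-4*x) - (-4*x) = 0 (equality of mixed partials for smooth f).
Similarly for dx ∧ dz and dy ∧ dz — all coefficients vanish. So d(df) = 0.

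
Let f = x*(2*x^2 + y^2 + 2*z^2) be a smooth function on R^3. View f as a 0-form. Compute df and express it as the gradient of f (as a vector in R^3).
df = (6*x^2 + y^2 + 2*z^2) dx + (2*x*y) dy + (4*x*z) dz; grad f = (6*x^2 + y^2 + 2*z^2, 2*x*y, 4*x*z)

For a 0-form f, d f = (∂f/∂x) dx + (∂f/∂y) dy + (∂f/∂z) dz. The components of the vector representation are exactly the entries of grad f in Cartesian coordinates:
  ∂f/∂x = 6*x^2 + y^2 + 2*z^2
  ∂f/∂y = 2*x*y
  ∂f/∂z = 4*x*z.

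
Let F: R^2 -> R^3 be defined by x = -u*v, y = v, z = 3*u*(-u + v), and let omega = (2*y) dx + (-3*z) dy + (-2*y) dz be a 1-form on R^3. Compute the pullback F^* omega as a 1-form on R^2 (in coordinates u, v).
F^* omega = (4*v*(3*u - 2*v)) du + (u*(9*u - 17*v)) dv

Using F^*(f dg) = (f ∘ F) d(g ∘ F), substitute each coordinate x_i by F_i(u, v) in f_i, and replace dx_i by d F_i = (∂F_i/∂u) du + (∂F_i/∂v) dv.
  For the x component: f_1(F) = 2*v; d F_1 = (-v) du + (-u) dv
  For the y component: f_2(F) = 9*u*(u - v); d F_2 = (0) du + (1) dv
  For the z component: f_3(F) = -2*v; d F_3 = (-6*u + 3*v) du + (3*u) dv
Combining and collecting du, dv coefficients:
  coeff of du: 4*v*(3*u - 2*v)
  coeff of dv: u*(9*u - 17*v)
F^* omega = (4*v*(3*u - 2*v)) du + (u*(9*u - 17*v)) dv.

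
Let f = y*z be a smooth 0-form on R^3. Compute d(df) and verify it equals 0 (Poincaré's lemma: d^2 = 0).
d(df) = 0

Step 1: df = sum_i (∂f/∂x_i) dx_i = (0) dx + (z) dy + (y) dz.
Step 2: Apply d again. Using the 1-form formula, the coefficient of dx ∧ dy in d(df) is ∂^2 f/∂x ∂y - ∂^2 f/∂y ∂x = (0) - (0) = 0 (equality of mixed partials for smooth f).
Similarly for dx ∧ dz and dy ∧ dz — all coefficients vanish. So d(df) = 0.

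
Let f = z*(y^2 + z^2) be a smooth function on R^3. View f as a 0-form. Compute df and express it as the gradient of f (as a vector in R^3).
df = (0) dx + (2*y*z) dy + (y^2 + 3*z^2) dz; grad f = (0, 2*y*z, y^2 + 3*z^2)

For a 0-form f, d f = (∂f/∂x) dx + (∂f/∂y) dy + (∂f/∂z) dz. The components of the vector representation are exactly the entries of grad f in Cartesian coordinates:
  ∂f/∂x = 0
  ∂f/∂y = 2*y*z
  ∂f/∂z = y^2 + 3*z^2.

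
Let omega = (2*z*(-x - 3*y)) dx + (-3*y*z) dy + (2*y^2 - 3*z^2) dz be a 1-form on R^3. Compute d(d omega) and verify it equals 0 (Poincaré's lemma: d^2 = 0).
d(d omega) = 0

Step 1: d omega = sum_{i<j} (∂f_j/∂x_i - ∂f_i/∂x_j) dx_i ∧ dx_j:
  coeff of dx ∧ dy: 6*z
  coeff of dx ∧ dz: 2*x + 6*y
  coeff of dy ∧ dz: 7*y
Step 2: Apply d again to each 2-form coefficient. The only possible 3-form in R^3 is dx ∧ dy ∧ dz, with coefficient
  ∂(coeff of dy∧dz)/∂x - ∂(coeff of dx∧dz)/∂y + ∂(coeff of dx∧dy)/∂z
  = ∂/∂x (7*y) - ∂/∂y (2*x + 6*y) + ∂/∂z (6*z).
Each of these terms simplifies to sums of mixed partials that cancel in pairs. The result is 0 (by equality of mixed partials for smooth functions — Schwarz / Clairaut).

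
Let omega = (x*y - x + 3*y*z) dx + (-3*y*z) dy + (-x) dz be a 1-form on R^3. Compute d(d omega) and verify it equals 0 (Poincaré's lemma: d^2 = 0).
d(d omega) = 0

Step 1: d omega = sum_{i<j} (∂f_j/∂x_i - ∂f_i/∂x_j) dx_i ∧ dx_j:
  coeff of dx ∧ dy: -x - 3*z
  coeff of dx ∧ dz: -3*y - 1
  coeff of dy ∧ dz: 3*y
Step 2: Apply d again to each 2-form coefficient. The only possible 3-form in R^3 is dx ∧ dy ∧ dz, with coefficient
  ∂(coeff of dy∧dz)/∂x - ∂(coeff of dx∧dz)/∂y + ∂(coeff of dx∧dy)/∂z
  = ∂/∂x (3*y) - ∂/∂y (-3*y - 1) + ∂/∂z (-x - 3*z).
Each of these terms simplifies to sums of mixed partials that cancel in pairs. The result is 0 (by equality of mixed partials for smooth functions — Schwarz / Clairaut).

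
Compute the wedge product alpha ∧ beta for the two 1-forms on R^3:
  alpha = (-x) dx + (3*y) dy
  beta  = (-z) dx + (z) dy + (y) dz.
alpha ∧ beta = (z*(-x + 3*y)) dx ∧ dy + (-x*y) dx ∧ dz + (3*y^2) dy ∧ dz

Distribute the wedge, using dx_i ∧ dx_j = -dx_j ∧ dx_i and dx_i ∧ dx_i = 0. For each pair (i, j) with i < j, the coefficient of dx_i ∧ dx_j in alpha ∧ beta is (alpha_i * beta_j - alpha_j * beta_i). Collecting: alpha ∧ beta = (z*(-x + 3*y)) dx ∧ dy + (-x*y) dx ∧ dz + (3*y^2) dy ∧ dz.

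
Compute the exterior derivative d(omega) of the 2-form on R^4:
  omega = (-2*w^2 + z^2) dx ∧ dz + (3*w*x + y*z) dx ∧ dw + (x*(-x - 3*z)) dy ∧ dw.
d(omega) = (-4*w - y) dx ∧ dz ∧ dw + (-2*x - 4*z) dx ∧ dy ∧ dw + (3*x) dy ∧ dz ∧ dw

For a 2-form omega = sum_{i<j} g_{ij} dx_i ∧ dx_j, the exterior derivative is
  d(omega) = sum_{i<j} d(g_{ij}) ∧ dx_i ∧ dx_j = sum_{i<j, k} (∂g_{ij}/∂x_k) dx_k ∧ dx_i ∧ dx_j.
Expand each term, using dx_k ∧ dx_i ∧ dx_j = sgn(permutation) dx_{(a)} ∧ dx_{(b)} ∧ dx_{(c)} with (a < b < c) sorted:
  d(-2*w^2 + z^2) includes (∂/∂w)(-2*w^2 + z^2) dw = (-4*w) dw, which multiplied by dx ∧ dz gives (-4*w) dx ∧ dz ∧ dw
  d(3*w*x + y*z) includes (∂/∂y)(3*w*x + y*z) dy = (z) dy, which multiplied by dx ∧ dw gives (-z) dx ∧ dy ∧ dw
  d(3*w*x + y*z) includes (∂/∂z)(3*w*x + y*z) dz = (y) dz, which multiplied by dx ∧ dw gives (-y) dx ∧ dz ∧ dw
  d(x*(-x - 3*z)) includes (∂/∂x)(x*(-x - 3*z)) dx = (-2*x - 3*z) dx, which multiplied by dy ∧ dw gives (-2*x - 3*z) dx ∧ dy ∧ dw
  d(x*(-x - 3*z)) includes (∂/∂z)(x*(-x - 3*z)) dz = (-3*x) dz, which multiplied by dy ∧ dw gives (3*x) dy ∧ dz ∧ dw
Collecting like 3-forms: d(omega) = (-4*w - y) dx ∧ dz ∧ dw + (-2*x - 4*z) dx ∧ dy ∧ dw + (3*x) dy ∧ dz ∧ dw.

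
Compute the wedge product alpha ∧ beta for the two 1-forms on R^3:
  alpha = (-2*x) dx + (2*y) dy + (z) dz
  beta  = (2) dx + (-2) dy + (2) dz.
alpha ∧ beta = (4*x - 4*y) dx ∧ dy + (-4*x - 2*z) dx ∧ dz + (4*y + 2*z) dy ∧ dz

Distribute the wedge, using dx_i ∧ dx_j = -dx_j ∧ dx_i and dx_i ∧ dx_i = 0. For each pair (i, j) with i < j, the coefficient of dx_i ∧ dx_j in alpha ∧ beta is (alpha_i * beta_j - alpha_j * beta_i). Collecting: alpha ∧ beta = (4*x - 4*y) dx ∧ dy + (-4*x - 2*z) dx ∧ dz + (4*y + 2*z) dy ∧ dz.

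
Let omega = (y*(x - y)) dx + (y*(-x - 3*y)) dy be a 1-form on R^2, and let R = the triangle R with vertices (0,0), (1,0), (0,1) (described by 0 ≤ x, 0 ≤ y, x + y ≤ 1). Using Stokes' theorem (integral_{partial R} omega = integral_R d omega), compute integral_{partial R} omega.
integral_(partial R) omega = 0

Stokes: integral_partial_R omega = integral_R d omega with d omega = (∂Q/∂x - ∂P/∂y) dx ∧ dy.
  ∂Q/∂x = -y
  ∂P/∂y = x - 2*y
  integrand = ∂Q/∂x - ∂P/∂y = -x + y.
Integrating over R: integral_0^1 integral_0^{1-x} (-x + y) dy dx = 0.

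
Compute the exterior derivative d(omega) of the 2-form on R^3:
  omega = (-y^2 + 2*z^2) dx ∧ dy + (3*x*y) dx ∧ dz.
d(omega) = (-3*x + 4*z) dx ∧ dy ∧ dz

For a 2-form omega = sum_{i<j} g_{ij} dx_i ∧ dx_j, the exterior derivative is
  d(omega) = sum_{i<j} d(g_{ij}) ∧ dx_i ∧ dx_j = sum_{i<j, k} (∂g_{ij}/∂x_k) dx_k ∧ dx_i ∧ dx_j.
Expand each term, using dx_k ∧ dx_i ∧ dx_j = sgn(permutation) dx_{(a)} ∧ dx_{(b)} ∧ dx_{(c)} with (a < b < c) sorted:
  d(-y^2 + 2*z^2) includes (∂/∂z)(-y^2 + 2*z^2) dz = (4*z) dz, which multiplied by dx ∧ dy gives (4*z) dx ∧ dy ∧ dz
  d(3*x*y) includes (∂/∂y)(3*x*y) dy = (3*x) dy, which multiplied by dx ∧ dz gives (-3*x) dx ∧ dy ∧ dz
Collecting like 3-forms: d(omega) = (-3*x + 4*z) dx ∧ dy ∧ dz.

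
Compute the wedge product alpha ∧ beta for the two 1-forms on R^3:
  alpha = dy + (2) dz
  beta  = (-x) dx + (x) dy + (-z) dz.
alpha ∧ beta = (x) dx ∧ dy + (-2*x - z) dy ∧ dz + (2*x) dx ∧ dz

Distribute the wedge, using dx_i ∧ dx_j = -dx_j ∧ dx_i and dx_i ∧ dx_i = 0. For each pair (i, j) with i < j, the coefficient of dx_i ∧ dx_j in alpha ∧ beta is (alpha_i * beta_j - alpha_j * beta_i). Collecting: alpha ∧ beta = (x) dx ∧ dy + (-2*x - z) dy ∧ dz + (2*x) dx ∧ dz.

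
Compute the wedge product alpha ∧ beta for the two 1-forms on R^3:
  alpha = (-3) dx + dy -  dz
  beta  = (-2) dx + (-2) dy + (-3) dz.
alpha ∧ beta = (8) dx ∧ dy + (7) dx ∧ dz + (-5) dy ∧ dz

Distribute the wedge, using dx_i ∧ dx_j = -dx_j ∧ dx_i and dx_i ∧ dx_i = 0. For each pair (i, j) with i < j, the coefficient of dx_i ∧ dx_j in alpha ∧ beta is (alpha_i * beta_j - alpha_j * beta_i). Collecting: alpha ∧ beta = (8) dx ∧ dy + (7) dx ∧ dz + (-5) dy ∧ dz.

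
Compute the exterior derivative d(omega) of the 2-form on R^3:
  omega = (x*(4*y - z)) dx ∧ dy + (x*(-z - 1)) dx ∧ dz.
d(omega) = (-x) dx ∧ dy ∧ dz

For a 2-form omega = sum_{i<j} g_{ij} dx_i ∧ dx_j, the exterior derivative is
  d(omega) = sum_{i<j} d(g_{ij}) ∧ dx_i ∧ dx_j = sum_{i<j, k} (∂g_{ij}/∂x_k) dx_k ∧ dx_i ∧ dx_j.
Expand each term, using dx_k ∧ dx_i ∧ dx_j = sgn(permutation) dx_{(a)} ∧ dx_{(b)} ∧ dx_{(c)} with (a < b < c) sorted:
  d(x*(4*y - z)) includes (∂/∂z)(x*(4*y - z)) dz = (-x) dz, which multiplied by dx ∧ dy gives (-x) dx ∧ dy ∧ dz
Collecting like 3-forms: d(omega) = (-x) dx ∧ dy ∧ dz.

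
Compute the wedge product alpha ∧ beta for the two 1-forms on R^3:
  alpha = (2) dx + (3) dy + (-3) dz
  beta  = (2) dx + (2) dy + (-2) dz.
alpha ∧ beta = (-2) dx ∧ dy + (2) dx ∧ dz

Distribute the wedge, using dx_i ∧ dx_j = -dx_j ∧ dx_i and dx_i ∧ dx_i = 0. For each pair (i, j) with i < j, the coefficient of dx_i ∧ dx_j in alpha ∧ beta is (alpha_i * beta_j - alpha_j * beta_i). Collecting: alpha ∧ beta = (-2) dx ∧ dy + (2) dx ∧ dz.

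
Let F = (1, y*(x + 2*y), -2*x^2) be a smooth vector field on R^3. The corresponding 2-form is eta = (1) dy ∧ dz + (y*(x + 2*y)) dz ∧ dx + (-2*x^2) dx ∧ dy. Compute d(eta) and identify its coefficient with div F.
d(eta) = (x + 4*y) dx ∧ dy ∧ dz; div F = x + 4*y

For a 2-form in R^3 of the form above, applying d gives a 3-form with coefficient ∂P/∂x + ∂Q/∂y + ∂R/∂z:
  ∂P/∂x = 0
  ∂Q/∂y = x + 4*y
  ∂R/∂z = 0
Sum = x + 4*y, which is exactly div F.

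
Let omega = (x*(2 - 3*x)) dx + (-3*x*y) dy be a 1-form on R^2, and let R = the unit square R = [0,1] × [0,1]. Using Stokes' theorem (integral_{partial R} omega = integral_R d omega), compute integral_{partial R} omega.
integral_(partial R) omega = -3/2

Stokes: integral_partial_R omega = integral_R d omega with d omega = (∂Q/∂x - ∂P/∂y) dx ∧ dy.
  ∂Q/∂x = -3*y
  ∂P/∂y = 0
  integrand = ∂Q/∂x - ∂P/∂y = -3*y.
Integrating over R: integral_0^1 integral_0^1 (-3*y) dx dy = -3/2.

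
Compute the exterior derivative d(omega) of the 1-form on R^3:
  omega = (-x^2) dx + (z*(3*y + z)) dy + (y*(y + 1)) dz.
d(omega) = (-y - 2*z + 1) dy ∧ dz

For a 1-form omega = sum_i f_i dx_i, the exterior derivative is
  d(omega) = sum_{i < j} (∂f_j/∂x_i - ∂f_i/∂x_j) dx_i ∧ dx_j.
  coefficient of dy ∧ dz: ∂f_3/∂y - ∂f_2/∂z = ∂(y*(y + 1))/∂y - ∂(z*(3*y + z))/∂z = -y - 2*z + 1
Assembling: d(omega) = (-y - 2*z + 1) dy ∧ dz.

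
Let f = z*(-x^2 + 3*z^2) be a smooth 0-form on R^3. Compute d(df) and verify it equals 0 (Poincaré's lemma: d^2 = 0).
d(df) = 0

Step 1: df = sum_i (∂f/∂x_i) dx_i = (-2*x*z) dx + (0) dy + (-x^2 + 9*z^2) dz.
Step 2: Apply d again. Using the 1-form formula, the coefficient of dx ∧ dy in d(df) is ∂^2 f/∂x ∂y - ∂^2 f/∂y ∂x = (0) - (0) = 0 (equality of mixed partials for smooth f).
Similarly for dx ∧ dz and dy ∧ dz — all coefficients vanish. So d(df) = 0.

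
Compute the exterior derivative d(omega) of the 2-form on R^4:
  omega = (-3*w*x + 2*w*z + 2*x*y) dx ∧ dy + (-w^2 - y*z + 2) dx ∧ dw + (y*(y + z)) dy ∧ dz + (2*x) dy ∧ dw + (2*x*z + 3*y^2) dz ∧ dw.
d(omega) = (2*w) dx ∧ dy ∧ dz + (-3*x + 3*z + 2) dx ∧ dy ∧ dw + (y + 2*z) dx ∧ dz ∧ dw + (6*y) dy ∧ dz ∧ dw

For a 2-form omega = sum_{i<j} g_{ij} dx_i ∧ dx_j, the exterior derivative is
  d(omega) = sum_{i<j} d(g_{ij}) ∧ dx_i ∧ dx_j = sum_{i<j, k} (∂g_{ij}/∂x_k) dx_k ∧ dx_i ∧ dx_j.
Expand each term, using dx_k ∧ dx_i ∧ dx_j = sgn(permutation) dx_{(a)} ∧ dx_{(b)} ∧ dx_{(c)} with (a < b < c) sorted:
  d(-3*w*x + 2*w*z + 2*x*y) includes (∂/∂z)(-3*w*x + 2*w*z + 2*x*y) dz = (2*w) dz, which multiplied by dx ∧ dy gives (2*w) dx ∧ dy ∧ dz
  d(-3*w*x + 2*w*z + 2*x*y) includes (∂/∂w)(-3*w*x + 2*w*z + 2*x*y) dw = (-3*x + 2*z) dw, which multiplied by dx ∧ dy gives (-3*x + 2*z) dx ∧ dy ∧ dw
  d(-w^2 - y*z + 2) includes (∂/∂y)(-w^2 - y*z + 2) dy = (-z) dy, which multiplied by dx ∧ dw gives (z) dx ∧ dy ∧ dw
  d(-w^2 - y*z + 2) includes (∂/∂z)(-w^2 - y*z + 2) dz = (-y) dz, which multiplied by dx ∧ dw gives (y) dx ∧ dz ∧ dw
  d(2*x) includes (∂/∂x)(2*x) dx = (2) dx, which multiplied by dy ∧ dw gives (2) dx ∧ dy ∧ dw
  d(2*x*z + 3*y^2) includes (∂/∂x)(2*x*z + 3*y^2) dx = (2*z) dx, which multiplied by dz ∧ dw gives (2*z) dx ∧ dz ∧ dw
  d(2*x*z + 3*y^2) includes (∂/∂y)(2*x*z + 3*y^2) dy = (6*y) dy, which multiplied by dz ∧ dw gives (6*y) dy ∧ dz ∧ dw
Collecting like 3-forms: d(omega) = (2*w) dx ∧ dy ∧ dz + (-3*x + 3*z + 2) dx ∧ dy ∧ dw + (y + 2*z) dx ∧ dz ∧ dw + (6*y) dy ∧ dz ∧ dw.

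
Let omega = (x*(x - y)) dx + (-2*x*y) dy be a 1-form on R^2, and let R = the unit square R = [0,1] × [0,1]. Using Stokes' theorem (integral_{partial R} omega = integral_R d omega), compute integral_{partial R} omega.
integral_(partial R) omega = -1/2

Stokes: integral_partial_R omega = integral_R d omega with d omega = (∂Q/∂x - ∂P/∂y) dx ∧ dy.
  ∂Q/∂x = -2*y
  ∂P/∂y = -x
  integrand = ∂Q/∂x - ∂P/∂y = x - 2*y.
Integrating over R: integral_0^1 integral_0^1 (x - 2*y) dx dy = -1/2.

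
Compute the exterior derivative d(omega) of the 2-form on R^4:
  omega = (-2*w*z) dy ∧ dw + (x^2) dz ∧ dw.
d(omega) = (2*w) dy ∧ dz ∧ dw + (2*x) dx ∧ dz ∧ dw

For a 2-form omega = sum_{i<j} g_{ij} dx_i ∧ dx_j, the exterior derivative is
  d(omega) = sum_{i<j} d(g_{ij}) ∧ dx_i ∧ dx_j = sum_{i<j, k} (∂g_{ij}/∂x_k) dx_k ∧ dx_i ∧ dx_j.
Expand each term, using dx_k ∧ dx_i ∧ dx_j = sgn(permutation) dx_{(a)} ∧ dx_{(b)} ∧ dx_{(c)} with (a < b < c) sorted:
  d(-2*w*z) includes (∂/∂z)(-2*w*z) dz = (-2*w) dz, which multiplied by dy ∧ dw gives (2*w) dy ∧ dz ∧ dw
  d(x^2) includes (∂/∂x)(x^2) dx = (2*x) dx, which multiplied by dz ∧ dw gives (2*x) dx ∧ dz ∧ dw
Collecting like 3-forms: d(omega) = (2*w) dy ∧ dz ∧ dw + (2*x) dx ∧ dz ∧ dw.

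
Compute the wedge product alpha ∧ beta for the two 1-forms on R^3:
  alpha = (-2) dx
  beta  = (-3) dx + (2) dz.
alpha ∧ beta = (-4) dx ∧ dz

Distribute the wedge, using dx_i ∧ dx_j = -dx_j ∧ dx_i and dx_i ∧ dx_i = 0. For each pair (i, j) with i < j, the coefficient of dx_i ∧ dx_j in alpha ∧ beta is (alpha_i * beta_j - alpha_j * beta_i). Collecting: alpha ∧ beta = (-4) dx ∧ dz.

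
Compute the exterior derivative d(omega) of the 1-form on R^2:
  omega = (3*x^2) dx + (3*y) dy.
d(omega) = 0

For a 1-form omega = sum_i f_i dx_i, the exterior derivative is
  d(omega) = sum_{i < j} (∂f_j/∂x_i - ∂f_i/∂x_j) dx_i ∧ dx_j.

Assembling: d(omega) = 0.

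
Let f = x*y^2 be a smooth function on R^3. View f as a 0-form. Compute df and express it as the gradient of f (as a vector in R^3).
df = (y^2) dx + (2*x*y) dy + (0) dz; grad f = (y^2, 2*x*y, 0)

For a 0-form f, d f = (∂f/∂x) dx + (∂f/∂y) dy + (∂f/∂z) dz. The components of the vector representation are exactly the entries of grad f in Cartesian coordinates:
  ∂f/∂x = y^2
  ∂f/∂y = 2*x*y
  ∂f/∂z = 0.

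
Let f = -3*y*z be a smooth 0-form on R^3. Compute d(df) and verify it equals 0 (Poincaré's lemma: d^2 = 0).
d(df) = 0

Step 1: df = sum_i (∂f/∂x_i) dx_i = (0) dx + (-3*z) dy + (-3*y) dz.
Step 2: Apply d again. Using the 1-form formula, the coefficient of dx ∧ dy in d(df) is ∂^2 f/∂x ∂y - ∂^2 f/∂y ∂x = (0) - (0) = 0 (equality of mixed partials for smooth f).
Similarly for dx ∧ dz and dy ∧ dz — all coefficients vanish. So d(df) = 0.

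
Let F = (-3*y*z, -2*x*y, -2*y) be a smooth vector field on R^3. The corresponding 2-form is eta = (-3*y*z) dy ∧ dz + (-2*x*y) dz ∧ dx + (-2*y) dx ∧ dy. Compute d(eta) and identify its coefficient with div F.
d(eta) = (-2*x) dx ∧ dy ∧ dz; div F = -2*x

For a 2-form in R^3 of the form above, applying d gives a 3-form with coefficient ∂P/∂x + ∂Q/∂y + ∂R/∂z:
  ∂P/∂x = 0
  ∂Q/∂y = -2*x
  ∂R/∂z = 0
Sum = -2*x, which is exactly div F.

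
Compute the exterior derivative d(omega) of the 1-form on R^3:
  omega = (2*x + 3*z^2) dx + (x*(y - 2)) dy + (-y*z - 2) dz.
d(omega) = (y - 2) dx ∧ dy + (-6*z) dx ∧ dz + (-z) dy ∧ dz

For a 1-form omega = sum_i f_i dx_i, the exterior derivative is
  d(omega) = sum_{i < j} (∂f_j/∂x_i - ∂f_i/∂x_j) dx_i ∧ dx_j.
  coefficient of dx ∧ dy: ∂f_2/∂x - ∂f_1/∂y = ∂(x*(y - 2))/∂x - ∂(2*x + 3*z^2)/∂y = y - 2
  coefficient of dx ∧ dz: ∂f_3/∂x - ∂f_1/∂z = ∂(-y*z - 2)/∂x - ∂(2*x + 3*z^2)/∂z = -6*z
  coefficient of dy ∧ dz: ∂f_3/∂y - ∂f_2/∂z = ∂(-y*z - 2)/∂y - ∂(x*(y - 2))/∂z = -z
Assembling: d(omega) = (y - 2) dx ∧ dy + (-6*z) dx ∧ dz + (-z) dy ∧ dz.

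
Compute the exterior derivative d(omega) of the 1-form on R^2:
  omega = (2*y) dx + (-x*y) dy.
d(omega) = (-y - 2) dx ∧ dy

For a 1-form omega = sum_i f_i dx_i, the exterior derivative is
  d(omega) = sum_{i < j} (∂f_j/∂x_i - ∂f_i/∂x_j) dx_i ∧ dx_j.
  coefficient of dx ∧ dy: ∂f_2/∂x - ∂f_1/∂y = ∂(-x*y)/∂x - ∂(2*y)/∂y = -y - 2
Assembling: d(omega) = (-y - 2) dx ∧ dy.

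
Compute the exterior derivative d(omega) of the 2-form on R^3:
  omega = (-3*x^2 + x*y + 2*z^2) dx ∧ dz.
d(omega) = (-x) dx ∧ dy ∧ dz

For a 2-form omega = sum_{i<j} g_{ij} dx_i ∧ dx_j, the exterior derivative is
  d(omega) = sum_{i<j} d(g_{ij}) ∧ dx_i ∧ dx_j = sum_{i<j, k} (∂g_{ij}/∂x_k) dx_k ∧ dx_i ∧ dx_j.
Expand each term, using dx_k ∧ dx_i ∧ dx_j = sgn(permutation) dx_{(a)} ∧ dx_{(b)} ∧ dx_{(c)} with (a < b < c) sorted:
  d(-3*x^2 + x*y + 2*z^2) includes (∂/∂y)(-3*x^2 + x*y + 2*z^2) dy = (x) dy, which multiplied by dx ∧ dz gives (-x) dx ∧ dy ∧ dz
Collecting like 3-forms: d(omega) = (-x) dx ∧ dy ∧ dz.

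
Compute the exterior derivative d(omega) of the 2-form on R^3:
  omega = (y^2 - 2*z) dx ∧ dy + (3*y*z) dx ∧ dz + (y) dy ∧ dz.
d(omega) = (-3*z - 2) dx ∧ dy ∧ dz

For a 2-form omega = sum_{i<j} g_{ij} dx_i ∧ dx_j, the exterior derivative is
  d(omega) = sum_{i<j} d(g_{ij}) ∧ dx_i ∧ dx_j = sum_{i<j, k} (∂g_{ij}/∂x_k) dx_k ∧ dx_i ∧ dx_j.
Expand each term, using dx_k ∧ dx_i ∧ dx_j = sgn(permutation) dx_{(a)} ∧ dx_{(b)} ∧ dx_{(c)} with (a < b < c) sorted:
  d(y^2 - 2*z) includes (∂/∂z)(y^2 - 2*z) dz = (-2) dz, which multiplied by dx ∧ dy gives (-2) dx ∧ dy ∧ dz
  d(3*y*z) includes (∂/∂y)(3*y*z) dy = (3*z) dy, which multiplied by dx ∧ dz gives (-3*z) dx ∧ dy ∧ dz
Collecting like 3-forms: d(omega) = (-3*z - 2) dx ∧ dy ∧ dz.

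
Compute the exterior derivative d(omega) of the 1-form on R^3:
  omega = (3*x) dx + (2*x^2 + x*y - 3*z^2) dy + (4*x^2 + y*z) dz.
d(omega) = (4*x + y) dx ∧ dy + (8*x) dx ∧ dz + (7*z) dy ∧ dz

For a 1-form omega = sum_i f_i dx_i, the exterior derivative is
  d(omega) = sum_{i < j} (∂f_j/∂x_i - ∂f_i/∂x_j) dx_i ∧ dx_j.
  coefficient of dx ∧ dy: ∂f_2/∂x - ∂f_1/∂y = ∂(2*x^2 + x*y - 3*z^2)/∂x - ∂(3*x)/∂y = 4*x + y
  coefficient of dx ∧ dz: ∂f_3/∂x - ∂f_1/∂z = ∂(4*x^2 + y*z)/∂x - ∂(3*x)/∂z = 8*x
  coefficient of dy ∧ dz: ∂f_3/∂y - ∂f_2/∂z = ∂(4*x^2 + y*z)/∂y - ∂(2*x^2 + x*y - 3*z^2)/∂z = 7*z
Assembling: d(omega) = (4*x + y) dx ∧ dy + (8*x) dx ∧ dz + (7*z) dy ∧ dz.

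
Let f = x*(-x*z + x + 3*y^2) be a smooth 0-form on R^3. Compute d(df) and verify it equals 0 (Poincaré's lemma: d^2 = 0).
d(df) = 0

Step 1: df = sum_i (∂f/∂x_i) dx_i = (-2*x*z + 2*x + 3*y^2) dx + (6*x*y) dy + (-x^2) dz.
Step 2: Apply d again. Using the 1-form formula, the coefficient of dx ∧ dy in d(df) is ∂^2 f/∂x ∂y - ∂^2 f/∂y ∂x = (6*y) - (6*y) = 0 (equality of mixed partials for smooth f).
Similarly for dx ∧ dz and dy ∧ dz — all coefficients vanish. So d(df) = 0.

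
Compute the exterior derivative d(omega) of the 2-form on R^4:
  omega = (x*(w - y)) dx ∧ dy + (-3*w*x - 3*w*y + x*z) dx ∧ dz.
d(omega) = (x) dx ∧ dy ∧ dw + (3*w) dx ∧ dy ∧ dz + (-3*x - 3*y) dx ∧ dz ∧ dw

For a 2-form omega = sum_{i<j} g_{ij} dx_i ∧ dx_j, the exterior derivative is
  d(omega) = sum_{i<j} d(g_{ij}) ∧ dx_i ∧ dx_j = sum_{i<j, k} (∂g_{ij}/∂x_k) dx_k ∧ dx_i ∧ dx_j.
Expand each term, using dx_k ∧ dx_i ∧ dx_j = sgn(permutation) dx_{(a)} ∧ dx_{(b)} ∧ dx_{(c)} with (a < b < c) sorted:
  d(x*(w - y)) includes (∂/∂w)(x*(w - y)) dw = (x) dw, which multiplied by dx ∧ dy gives (x) dx ∧ dy ∧ dw
  d(-3*w*x - 3*w*y + x*z) includes (∂/∂y)(-3*w*x - 3*w*y + x*z) dy = (-3*w) dy, which multiplied by dx ∧ dz gives (3*w) dx ∧ dy ∧ dz
  d(-3*w*x - 3*w*y + x*z) includes (∂/∂w)(-3*w*x - 3*w*y + x*z) dw = (-3*x - 3*y) dw, which multiplied by dx ∧ dz gives (-3*x - 3*y) dx ∧ dz ∧ dw
Collecting like 3-forms: d(omega) = (x) dx ∧ dy ∧ dw + (3*w) dx ∧ dy ∧ dz + (-3*x - 3*y) dx ∧ dz ∧ dw.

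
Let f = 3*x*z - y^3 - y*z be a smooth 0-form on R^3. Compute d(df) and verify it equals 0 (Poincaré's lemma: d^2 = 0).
d(df) = 0

Step 1: df = sum_i (∂f/∂x_i) dx_i = (3*z) dx + (-3*y^2 - z) dy + (3*x - y) dz.
Step 2: Apply d again. Using the 1-form formula, the coefficient of dx ∧ dy in d(df) is ∂^2 f/∂x ∂y - ∂^2 f/∂y ∂x = (0) - (0) = 0 (equality of mixed partials for smooth f).
Similarly for dx ∧ dz and dy ∧ dz — all coefficients vanish. So d(df) = 0.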